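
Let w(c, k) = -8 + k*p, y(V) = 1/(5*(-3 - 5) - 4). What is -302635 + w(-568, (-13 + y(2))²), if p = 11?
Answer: -52936839/176 ≈ -3.0078e+5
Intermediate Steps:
y(V) = -1/44 (y(V) = 1/(5*(-8) - 4) = 1/(-40 - 4) = 1/(-44) = -1/44)
w(c, k) = -8 + 11*k (w(c, k) = -8 + k*11 = -8 + 11*k)
-302635 + w(-568, (-13 + y(2))²) = -302635 + (-8 + 11*(-13 - 1/44)²) = -302635 + (-8 + 11*(-573/44)²) = -302635 + (-8 + 11*(328329/1936)) = -302635 + (-8 + 328329/176) = -302635 + 326921/176 = -52936839/176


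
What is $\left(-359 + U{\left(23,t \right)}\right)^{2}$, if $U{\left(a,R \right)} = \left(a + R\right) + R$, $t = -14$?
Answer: $132496$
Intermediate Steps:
$U{\left(a,R \right)} = a + 2 R$ ($U{\left(a,R \right)} = \left(R + a\right) + R = a + 2 R$)
$\left(-359 + U{\left(23,t \right)}\right)^{2} = \left(-359 + \left(23 + 2 \left(-14\right)\right)\right)^{2} = \left(-359 + \left(23 - 28\right)\right)^{2} = \left(-359 - 5\right)^{2} = \left(-364\right)^{2} = 132496$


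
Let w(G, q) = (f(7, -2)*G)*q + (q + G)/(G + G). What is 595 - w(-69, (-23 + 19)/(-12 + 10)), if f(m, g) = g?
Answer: 43955/138 ≈ 318.51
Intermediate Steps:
w(G, q) = (G + q)/(2*G) - 2*G*q (w(G, q) = (-2*G)*q + (q + G)/(G + G) = -2*G*q + (G + q)/((2*G)) = -2*G*q + (G + q)*(1/(2*G)) = -2*G*q + (G + q)/(2*G) = (G + q)/(2*G) - 2*G*q)
595 - w(-69, (-23 + 19)/(-12 + 10)) = 595 - ((-23 + 19)/(-12 + 10) - 69*(1 - 4*(-69)*(-23 + 19)/(-12 + 10)))/(2*(-69)) = 595 - (-1)*(-4/(-2) - 69*(1 - 4*(-69)*(-4/(-2))))/(2*69) = 595 - (-1)*(-4*(-1/2) - 69*(1 - 4*(-69)*(-4*(-1/2))))/(2*69) = 595 - (-1)*(2 - 69*(1 - 4*(-69)*2))/(2*69) = 595 - (-1)*(2 - 69*(1 + 552))/(2*69) = 595 - (-1)*(2 - 69*553)/(2*69) = 595 - (-1)*(2 - 38157)/(2*69) = 595 - (-1)*(-38155)/(2*69) = 595 - 1*38155/138 = 595 - 38155/138 = 43955/138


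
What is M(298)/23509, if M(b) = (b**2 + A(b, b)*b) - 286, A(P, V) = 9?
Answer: 91200/23509 ≈ 3.8794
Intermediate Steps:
M(b) = -286 + b**2 + 9*b (M(b) = (b**2 + 9*b) - 286 = -286 + b**2 + 9*b)
M(298)/23509 = (-286 + 298**2 + 9*298)/23509 = (-286 + 88804 + 2682)*(1/23509) = 91200*(1/23509) = 91200/23509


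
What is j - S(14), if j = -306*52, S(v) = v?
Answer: -15926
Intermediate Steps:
j = -15912
j - S(14) = -15912 - 1*14 = -15912 - 14 = -15926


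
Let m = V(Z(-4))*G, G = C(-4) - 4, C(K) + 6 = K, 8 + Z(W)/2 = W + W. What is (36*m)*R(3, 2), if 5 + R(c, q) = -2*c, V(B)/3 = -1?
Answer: -16632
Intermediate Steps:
Z(W) = -16 + 4*W (Z(W) = -16 + 2*(W + W) = -16 + 2*(2*W) = -16 + 4*W)
C(K) = -6 + K
V(B) = -3 (V(B) = 3*(-1) = -3)
R(c, q) = -5 - 2*c
G = -14 (G = (-6 - 4) - 4 = -10 - 4 = -14)
m = 42 (m = -3*(-14) = 42)
(36*m)*R(3, 2) = (36*42)*(-5 - 2*3) = 1512*(-5 - 6) = 1512*(-11) = -16632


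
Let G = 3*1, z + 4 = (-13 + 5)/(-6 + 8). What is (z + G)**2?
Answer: 25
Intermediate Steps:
z = -8 (z = -4 + (-13 + 5)/(-6 + 8) = -4 - 8/2 = -4 - 8*1/2 = -4 - 4 = -8)
G = 3
(z + G)**2 = (-8 + 3)**2 = (-5)**2 = 25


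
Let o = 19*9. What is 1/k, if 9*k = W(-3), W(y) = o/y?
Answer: -3/19 ≈ -0.15789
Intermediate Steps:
o = 171
W(y) = 171/y
k = -19/3 (k = (171/(-3))/9 = (171*(-⅓))/9 = (⅑)*(-57) = -19/3 ≈ -6.3333)
1/k = 1/(-19/3) = -3/19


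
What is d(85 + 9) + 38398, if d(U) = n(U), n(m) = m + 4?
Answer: 38496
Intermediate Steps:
n(m) = 4 + m
d(U) = 4 + U
d(85 + 9) + 38398 = (4 + (85 + 9)) + 38398 = (4 + 94) + 38398 = 98 + 38398 = 38496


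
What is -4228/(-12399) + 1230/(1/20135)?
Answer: 307074258178/12399 ≈ 2.4766e+7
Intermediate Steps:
-4228/(-12399) + 1230/(1/20135) = -4228*(-1/12399) + 1230/(1/20135) = 4228/12399 + 1230*20135 = 4228/12399 + 24766050 = 307074258178/12399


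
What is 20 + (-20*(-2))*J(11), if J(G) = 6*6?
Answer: 1460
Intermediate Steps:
J(G) = 36
20 + (-20*(-2))*J(11) = 20 - 20*(-2)*36 = 20 + 40*36 = 20 + 1440 = 1460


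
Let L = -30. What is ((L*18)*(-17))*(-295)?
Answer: -2708100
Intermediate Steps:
((L*18)*(-17))*(-295) = (-30*18*(-17))*(-295) = -540*(-17)*(-295) = 9180*(-295) = -2708100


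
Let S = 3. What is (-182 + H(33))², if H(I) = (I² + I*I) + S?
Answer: 3996001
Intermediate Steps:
H(I) = 3 + 2*I² (H(I) = (I² + I*I) + 3 = (I² + I²) + 3 = 2*I² + 3 = 3 + 2*I²)
(-182 + H(33))² = (-182 + (3 + 2*33²))² = (-182 + (3 + 2*1089))² = (-182 + (3 + 2178))² = (-182 + 2181)² = 1999² = 3996001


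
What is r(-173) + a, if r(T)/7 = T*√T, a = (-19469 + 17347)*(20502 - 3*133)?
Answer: -42658566 - 1211*I*√173 ≈ -4.2659e+7 - 15928.0*I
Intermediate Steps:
a = -42658566 (a = -2122*(20502 - 399) = -2122*20103 = -42658566)
r(T) = 7*T^(3/2) (r(T) = 7*(T*√T) = 7*T^(3/2))
r(-173) + a = 7*(-173)^(3/2) - 42658566 = 7*(-173*I*√173) - 42658566 = -1211*I*√173 - 42658566 = -42658566 - 1211*I*√173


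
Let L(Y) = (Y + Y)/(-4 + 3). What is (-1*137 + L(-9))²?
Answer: 14161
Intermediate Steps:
L(Y) = -2*Y (L(Y) = (2*Y)/(-1) = (2*Y)*(-1) = -2*Y)
(-1*137 + L(-9))² = (-1*137 - 2*(-9))² = (-137 + 18)² = (-119)² = 14161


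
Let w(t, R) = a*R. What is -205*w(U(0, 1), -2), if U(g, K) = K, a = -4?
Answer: -1640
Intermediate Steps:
w(t, R) = -4*R
-205*w(U(0, 1), -2) = -(-820)*(-2) = -205*8 = -1640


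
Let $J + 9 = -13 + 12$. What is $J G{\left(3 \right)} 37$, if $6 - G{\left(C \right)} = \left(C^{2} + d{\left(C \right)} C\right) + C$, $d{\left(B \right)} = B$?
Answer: $5550$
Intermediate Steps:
$J = -10$ ($J = -9 + \left(-13 + 12\right) = -9 - 1 = -10$)
$G{\left(C \right)} = 6 - C - 2 C^{2}$ ($G{\left(C \right)} = 6 - \left(\left(C^{2} + C C\right) + C\right) = 6 - \left(\left(C^{2} + C^{2}\right) + C\right) = 6 - \left(2 C^{2} + C\right) = 6 - \left(C + 2 C^{2}\right) = 6 - C - 2 C^{2}$)
$J G{\left(3 \right)} 37 = - 10 \left(6 - 3 - 2 \cdot 3^{2}\right) 37 = - 10 \left(6 - 3 - 18\right) 37 = \left(-10\right) \left(-15\right) 37 = 150 \cdot 37 = 5550$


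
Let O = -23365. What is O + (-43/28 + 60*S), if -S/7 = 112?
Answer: -1971383/28 ≈ -70407.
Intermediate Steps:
S = -784 (S = -7*112 = -784)
O + (-43/28 + 60*S) = -23365 + (-43/28 + 60*(-784)) = -23365 + (-43*1/28 - 47040) = -23365 + (-43/28 - 47040) = -23365 - 1317163/28 = -1971383/28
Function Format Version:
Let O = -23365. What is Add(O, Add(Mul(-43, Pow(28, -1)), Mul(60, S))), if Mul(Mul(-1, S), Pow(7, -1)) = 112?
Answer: Rational(-1971383, 28) ≈ -70407.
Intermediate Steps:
S = -784 (S = Mul(-7, 112) = -784)
Add(O, Add(Mul(-43, Pow(28, -1)), Mul(60, S))) = Add(-23365, Add(Mul(-43, Pow(28, -1)), Mul(60, -784))) = Add(-23365, Add(Mul(-43, Rational(1, 28)), -47040)) = Add(-23365, Add(Rational(-43, 28), -47040)) = Add(-23365, Rational(-1317163, 28)) = Rational(-1971383, 28)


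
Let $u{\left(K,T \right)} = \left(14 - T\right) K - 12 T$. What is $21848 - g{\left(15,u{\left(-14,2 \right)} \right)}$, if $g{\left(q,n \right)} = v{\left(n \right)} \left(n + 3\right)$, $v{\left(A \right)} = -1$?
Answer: $21659$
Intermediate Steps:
$u{\left(K,T \right)} = - 12 T + K \left(14 - T\right)$ ($u{\left(K,T \right)} = K \left(14 - T\right) - 12 T = - 12 T + K \left(14 - T\right)$)
$g{\left(q,n \right)} = -3 - n$ ($g{\left(q,n \right)} = - (n + 3) = - (3 + n) = -3 - n$)
$21848 - g{\left(15,u{\left(-14,2 \right)} \right)} = 21848 - \left(-3 - \left(\left(-12\right) 2 + 14 \left(-14\right) - \left(-14\right) 2\right)\right) = 21848 - \left(-3 - \left(-24 - 196 + 28\right)\right) = 21848 - \left(-3 - -192\right) = 21848 - \left(-3 + 192\right) = 21848 - 189 = 21659$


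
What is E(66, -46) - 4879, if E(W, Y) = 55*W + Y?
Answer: -1295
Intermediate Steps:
E(W, Y) = Y + 55*W
E(66, -46) - 4879 = (-46 + 55*66) - 4879 = (-46 + 3630) - 4879 = 3584 - 4879 = -1295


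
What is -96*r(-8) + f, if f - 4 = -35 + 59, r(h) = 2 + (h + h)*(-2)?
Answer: -3236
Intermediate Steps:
r(h) = 2 - 4*h (r(h) = 2 + (2*h)*(-2) = 2 - 4*h)
f = 28 (f = 4 + (-35 + 59) = 4 + 24 = 28)
-96*r(-8) + f = -96*(2 - 4*(-8)) + 28 = -96*(2 + 32) + 28 = -96*34 + 28 = -3264 + 28 = -3236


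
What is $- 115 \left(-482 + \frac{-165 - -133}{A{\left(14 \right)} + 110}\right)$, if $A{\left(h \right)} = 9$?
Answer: $\frac{6599850}{119} \approx 55461.0$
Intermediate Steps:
$- 115 \left(-482 + \frac{-165 - -133}{A{\left(14 \right)} + 110}\right) = - 115 \left(-482 + \frac{-165 - -133}{9 + 110}\right) = - 115 \left(-482 + \frac{-165 + 133}{119}\right) = - 115 \left(-482 - \frac{32}{119}\right) = \left(-115\right) \left(- \frac{57390}{119}\right) = \frac{6599850}{119}$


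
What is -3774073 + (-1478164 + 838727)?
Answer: -4413510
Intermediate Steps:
-3774073 + (-1478164 + 838727) = -3774073 - 639437 = -4413510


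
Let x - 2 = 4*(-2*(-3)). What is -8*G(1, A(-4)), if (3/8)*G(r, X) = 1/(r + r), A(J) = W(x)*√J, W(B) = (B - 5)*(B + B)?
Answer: -32/3 ≈ -10.667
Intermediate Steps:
x = 26 (x = 2 + 4*(-2*(-3)) = 2 + 4*6 = 2 + 24 = 26)
W(B) = 2*B*(-5 + B) (W(B) = (-5 + B)*(2*B) = 2*B*(-5 + B))
A(J) = 1092*√J (A(J) = (2*26*(-5 + 26))*√J = (2*26*21)*√J = 1092*√J)
G(r, X) = 4/(3*r) (G(r, X) = 8/(3*(r + r)) = 8/(3*((2*r))) = 8*(1/(2*r))/3 = 4/(3*r))
-8*G(1, A(-4)) = -32/(3*1) = -32/3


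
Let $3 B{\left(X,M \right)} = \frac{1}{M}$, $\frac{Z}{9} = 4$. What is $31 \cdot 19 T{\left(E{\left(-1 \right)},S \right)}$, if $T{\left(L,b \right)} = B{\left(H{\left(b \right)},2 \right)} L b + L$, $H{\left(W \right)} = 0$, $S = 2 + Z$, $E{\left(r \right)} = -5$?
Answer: $- \frac{64790}{3} \approx -21597.0$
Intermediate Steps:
$Z = 36$ ($Z = 9 \cdot 4 = 36$)
$S = 38$ ($S = 2 + 36 = 38$)
$B{\left(X,M \right)} = \frac{1}{3 M}$
$T{\left(L,b \right)} = L + \frac{L b}{6}$ ($T{\left(L,b \right)} = \frac{1}{3 \cdot 2} L b + L = \frac{1}{3} \cdot \frac{1}{2} L b + L = \frac{L}{6} b + L = \frac{L b}{6} + L = L + \frac{L b}{6}$)
$31 \cdot 19 T{\left(E{\left(-1 \right)},S \right)} = 31 \cdot 19 \cdot \frac{1}{6} \left(-5\right) \left(6 + 38\right) = 589 \cdot \frac{1}{6} \left(-5\right) 44 = 589 \left(- \frac{110}{3}\right) = - \frac{64790}{3}$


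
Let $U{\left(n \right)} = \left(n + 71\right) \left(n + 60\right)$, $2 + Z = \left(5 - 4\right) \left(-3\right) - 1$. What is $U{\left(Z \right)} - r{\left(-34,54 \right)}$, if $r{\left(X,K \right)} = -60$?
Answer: $3570$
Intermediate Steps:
$Z = -6$ ($Z = -2 + \left(\left(5 - 4\right) \left(-3\right) - 1\right) = -2 + \left(1 \left(-3\right) - 1\right) = -2 - 4 = -6$)
$U{\left(n \right)} = \left(60 + n\right) \left(71 + n\right)$ ($U{\left(n \right)} = \left(71 + n\right) \left(60 + n\right) = \left(60 + n\right) \left(71 + n\right)$)
$U{\left(Z \right)} - r{\left(-34,54 \right)} = \left(4260 + \left(-6\right)^{2} + 131 \left(-6\right)\right) - -60 = \left(4260 + 36 - 786\right) + 60 = 3510 + 60 = 3570$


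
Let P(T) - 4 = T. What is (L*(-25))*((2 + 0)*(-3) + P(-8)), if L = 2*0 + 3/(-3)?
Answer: -250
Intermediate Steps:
P(T) = 4 + T
L = -1 (L = 0 + 3*(-⅓) = 0 - 1 = -1)
(L*(-25))*((2 + 0)*(-3) + P(-8)) = (-1*(-25))*((2 + 0)*(-3) + (4 - 8)) = 25*(2*(-3) - 4) = 25*(-6 - 4) = 25*(-10) = -250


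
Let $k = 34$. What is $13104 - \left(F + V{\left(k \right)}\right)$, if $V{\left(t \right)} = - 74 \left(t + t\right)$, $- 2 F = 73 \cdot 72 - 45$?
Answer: $\frac{41483}{2} \approx 20742.0$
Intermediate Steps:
$F = - \frac{5211}{2}$ ($F = - \frac{73 \cdot 72 - 45}{2} = - \frac{5256 - 45}{2} = \left(- \frac{1}{2}\right) 5211 = - \frac{5211}{2} \approx -2605.5$)
$V{\left(t \right)} = - 148 t$ ($V{\left(t \right)} = - 74 \cdot 2 t = - 148 t$)
$13104 - \left(F + V{\left(k \right)}\right) = 13104 - \left(- \frac{5211}{2} - 5032\right) = 13104 - - \frac{15275}{2} = 13104 + \frac{15275}{2} = \frac{41483}{2}$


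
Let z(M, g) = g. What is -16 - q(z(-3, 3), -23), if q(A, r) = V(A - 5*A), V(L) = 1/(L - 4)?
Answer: -255/16 ≈ -15.938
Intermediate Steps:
V(L) = 1/(-4 + L)
q(A, r) = 1/(-4 - 4*A) (q(A, r) = 1/(-4 + (A - 5*A)) = 1/(-4 - 4*A))
-16 - q(z(-3, 3), -23) = -16 - (-1)/(4 + 4*3) = -16 - (-1)/(4 + 12) = -16 - (-1)/16 = -16 - 1*(-1/16) = -16 + 1/16 = -255/16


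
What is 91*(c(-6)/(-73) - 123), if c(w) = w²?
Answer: -820365/73 ≈ -11238.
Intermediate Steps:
91*(c(-6)/(-73) - 123) = 91*((-6)²/(-73) - 123) = 91*(36*(-1/73) - 123) = 91*(-36/73 - 123) = 91*(-9015/73) = -820365/73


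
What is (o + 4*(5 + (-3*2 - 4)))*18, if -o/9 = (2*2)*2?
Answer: -1656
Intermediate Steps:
o = -72 (o = -9*2*2*2 = -36*2 = -9*8 = -72)
(o + 4*(5 + (-3*2 - 4)))*18 = (-72 + 4*(5 + (-3*2 - 4)))*18 = (-72 + 4*(5 + (-6 - 4)))*18 = (-72 + 4*(5 - 10))*18 = (-72 + 4*(-5))*18 = (-72 - 20)*18 = -92*18 = -1656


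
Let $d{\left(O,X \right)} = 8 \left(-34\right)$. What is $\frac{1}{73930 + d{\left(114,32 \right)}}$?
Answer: $\frac{1}{73658} \approx 1.3576 \cdot 10^{-5}$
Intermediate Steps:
$d{\left(O,X \right)} = -272$
$\frac{1}{73930 + d{\left(114,32 \right)}} = \frac{1}{73930 - 272} = \frac{1}{73658}$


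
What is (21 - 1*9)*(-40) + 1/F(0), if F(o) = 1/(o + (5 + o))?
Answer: -475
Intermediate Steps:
F(o) = 1/(5 + 2*o)
(21 - 1*9)*(-40) + 1/F(0) = (21 - 1*9)*(-40) + 1/(1/(5 + 2*0)) = (21 - 9)*(-40) + 1/(1/(5 + 0)) = 12*(-40) + 1/(1/5) = -480 + 1/(⅕) = -480 + 5 = -475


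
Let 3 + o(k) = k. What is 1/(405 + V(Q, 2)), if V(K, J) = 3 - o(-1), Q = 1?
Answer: 1/412 ≈ 0.0024272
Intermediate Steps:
o(k) = -3 + k
V(K, J) = 7 (V(K, J) = 3 - (-3 - 1) = 3 - 1*(-4) = 3 + 4 = 7)
1/(405 + V(Q, 2)) = 1/(405 + 7) = 1/412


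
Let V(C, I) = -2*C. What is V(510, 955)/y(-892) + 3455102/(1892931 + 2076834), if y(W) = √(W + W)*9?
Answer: 3455102/3969765 + 85*I*√446/669 ≈ 0.87035 + 2.6832*I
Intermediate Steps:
y(W) = 9*√2*√W (y(W) = √(2*W)*9 = (√2*√W)*9 = 9*√2*√W)
V(510, 955)/y(-892) + 3455102/(1892931 + 2076834) = (-2*510)/((9*√2*√(-892))) + 3455102/(1892931 + 2076834) = -1020*(-I*√446/8028) + 3455102/3969765 = -1020*(-I*√446/8028) + 3455102*(1/3969765) = -(-85)*I*√446/669 + 3455102/3969765 = 85*I*√446/669 + 3455102/3969765 = 3455102/3969765 + 85*I*√446/669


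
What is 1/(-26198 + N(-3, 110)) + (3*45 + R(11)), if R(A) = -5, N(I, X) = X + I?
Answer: 3391829/26091 ≈ 130.00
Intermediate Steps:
N(I, X) = I + X
1/(-26198 + N(-3, 110)) + (3*45 + R(11)) = 1/(-26198 + (-3 + 110)) + (3*45 - 5) = 1/(-26198 + 107) + (135 - 5) = 1/(-26091) + 130 = -1/26091 + 130 = 3391829/26091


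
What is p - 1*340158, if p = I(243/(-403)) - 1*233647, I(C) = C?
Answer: -231243658/403 ≈ -5.7381e+5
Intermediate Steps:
p = -94159984/403 (p = 243/(-403) - 1*233647 = 243*(-1/403) - 233647 = -243/403 - 233647 = -94159984/403 ≈ -2.3365e+5)
p - 1*340158 = -94159984/403 - 1*340158 = -94159984/403 - 340158 = -231243658/403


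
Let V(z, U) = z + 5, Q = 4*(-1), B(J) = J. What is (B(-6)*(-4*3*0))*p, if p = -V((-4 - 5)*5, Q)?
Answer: 0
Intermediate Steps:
Q = -4
V(z, U) = 5 + z
p = 40 (p = -(5 + (-4 - 5)*5) = -(5 - 9*5) = -(5 - 45) = -1*(-40) = 40)
(B(-6)*(-4*3*0))*p = -6*(-4*3)*0*40 = -(-72)*0*40 = -6*0*40 = 0*40 = 0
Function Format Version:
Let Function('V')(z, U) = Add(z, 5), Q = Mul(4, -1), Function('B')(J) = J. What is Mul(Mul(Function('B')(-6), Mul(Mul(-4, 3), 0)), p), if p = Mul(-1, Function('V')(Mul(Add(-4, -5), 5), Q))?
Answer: 0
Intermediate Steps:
Q = -4
Function('V')(z, U) = Add(5, z)
p = 40 (p = Mul(-1, Add(5, Mul(Add(-4, -5), 5))) = Mul(-1, Add(5, Mul(-9, 5))) = Mul(-1, Add(5, -45)) = Mul(-1, -40) = 40)
Mul(Mul(Function('B')(-6), Mul(Mul(-4, 3), 0)), p) = Mul(Mul(-6, Mul(Mul(-4, 3), 0)), 40) = Mul(Mul(-6, Mul(-12, 0)), 40) = Mul(Mul(-6, 0), 40) = Mul(0, 40) = 0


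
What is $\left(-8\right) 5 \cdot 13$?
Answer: $-520$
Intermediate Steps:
$\left(-8\right) 5 \cdot 13 = \left(-40\right) 13 = -520$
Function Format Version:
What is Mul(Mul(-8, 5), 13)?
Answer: -520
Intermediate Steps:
Mul(Mul(-8, 5), 13) = Mul(-40, 13) = -520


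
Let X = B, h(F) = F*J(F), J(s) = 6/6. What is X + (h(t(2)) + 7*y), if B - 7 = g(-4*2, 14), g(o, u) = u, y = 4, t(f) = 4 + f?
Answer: 55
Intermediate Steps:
J(s) = 1 (J(s) = 6*(1/6) = 1)
h(F) = F (h(F) = F*1 = F)
B = 21 (B = 7 + 14 = 21)
X = 21
X + (h(t(2)) + 7*y) = 21 + ((4 + 2) + 7*4) = 21 + (6 + 28) = 21 + 34 = 55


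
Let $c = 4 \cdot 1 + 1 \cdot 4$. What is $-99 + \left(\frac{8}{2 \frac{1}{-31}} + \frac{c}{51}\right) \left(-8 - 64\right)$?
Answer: $\frac{149901}{17} \approx 8817.7$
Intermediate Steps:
$c = 8$ ($c = 4 + 4 = 8$)
$-99 + \left(\frac{8}{2 \frac{1}{-31}} + \frac{c}{51}\right) \left(-8 - 64\right) = -99 + \left(\frac{8}{2 \frac{1}{-31}} + \frac{8}{51}\right) \left(-8 - 64\right) = -99 + \left(\frac{8}{2 \left(- \frac{1}{31}\right)} + 8 \cdot \frac{1}{51}\right) \left(-8 - 64\right) = -99 + \left(\frac{8}{- \frac{2}{31}} + \frac{8}{51}\right) \left(-72\right) = -99 + \left(8 \left(- \frac{31}{2}\right) + \frac{8}{51}\right) \left(-72\right) = -99 + \left(-124 + \frac{8}{51}\right) \left(-72\right) = -99 - - \frac{151584}{17} = -99 + \frac{151584}{17} = \frac{149901}{17}$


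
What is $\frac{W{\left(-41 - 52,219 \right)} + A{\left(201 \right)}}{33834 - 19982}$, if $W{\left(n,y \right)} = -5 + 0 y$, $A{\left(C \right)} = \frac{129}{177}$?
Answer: $- \frac{63}{204317} \approx -0.00030834$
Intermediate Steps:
$A{\left(C \right)} = \frac{43}{59}$ ($A{\left(C \right)} = 129 \cdot \frac{1}{177} = \frac{43}{59}$)
$W{\left(n,y \right)} = -5$ ($W{\left(n,y \right)} = -5 + 0 = -5$)
$\frac{W{\left(-41 - 52,219 \right)} + A{\left(201 \right)}}{33834 - 19982} = \frac{-5 + \frac{43}{59}}{33834 - 19982} = - \frac{252}{59 \cdot 13852} = \left(- \frac{252}{59}\right) \frac{1}{13852} = - \frac{63}{204317}$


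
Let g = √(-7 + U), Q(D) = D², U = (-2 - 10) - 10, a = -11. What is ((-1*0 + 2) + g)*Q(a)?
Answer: 242 + 121*I*√29 ≈ 242.0 + 651.6*I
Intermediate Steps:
U = -22 (U = -12 - 10 = -22)
g = I*√29 (g = √(-7 - 22) = √(-29) = I*√29 ≈ 5.3852*I)
((-1*0 + 2) + g)*Q(a) = ((-1*0 + 2) + I*√29)*(-11)² = ((0 + 2) + I*√29)*121 = (2 + I*√29)*121 = 242 + 121*I*√29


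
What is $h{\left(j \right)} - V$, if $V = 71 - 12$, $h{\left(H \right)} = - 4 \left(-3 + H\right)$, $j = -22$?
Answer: $41$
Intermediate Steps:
$h{\left(H \right)} = 12 - 4 H$
$V = 59$ ($V = 71 - 12 = 59$)
$h{\left(j \right)} - V = \left(12 - -88\right) - 59 = \left(12 + 88\right) - 59 = 100 - 59 = 41$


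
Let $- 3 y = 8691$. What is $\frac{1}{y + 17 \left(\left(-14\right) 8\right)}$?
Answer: $- \frac{1}{4801} \approx -0.00020829$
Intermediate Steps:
$y = -2897$ ($y = \left(- \frac{1}{3}\right) 8691 = -2897$)
$\frac{1}{y + 17 \left(\left(-14\right) 8\right)} = \frac{1}{-2897 + 17 \left(\left(-14\right) 8\right)} = \frac{1}{-2897 + 17 \left(-112\right)} = \frac{1}{-2897 - 1904} = \frac{1}{-4801} = - \frac{1}{4801}$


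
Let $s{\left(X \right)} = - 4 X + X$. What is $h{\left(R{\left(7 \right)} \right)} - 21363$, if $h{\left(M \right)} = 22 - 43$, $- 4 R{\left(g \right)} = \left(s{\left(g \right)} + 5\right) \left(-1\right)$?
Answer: $-21384$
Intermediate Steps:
$s{\left(X \right)} = - 3 X$
$R{\left(g \right)} = \frac{5}{4} - \frac{3 g}{4}$ ($R{\left(g \right)} = - \frac{\left(- 3 g + 5\right) \left(-1\right)}{4} = - \frac{\left(5 - 3 g\right) \left(-1\right)}{4} = - \frac{-5 + 3 g}{4} = \frac{5}{4} - \frac{3 g}{4}$)
$h{\left(M \right)} = -21$
$h{\left(R{\left(7 \right)} \right)} - 21363 = -21 - 21363 = -21384$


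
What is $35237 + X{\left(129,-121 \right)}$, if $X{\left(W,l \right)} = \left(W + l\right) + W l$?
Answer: $19636$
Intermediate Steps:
$X{\left(W,l \right)} = W + l + W l$
$35237 + X{\left(129,-121 \right)} = 35237 + \left(129 - 121 + 129 \left(-121\right)\right) = 35237 - 15601 = 19636$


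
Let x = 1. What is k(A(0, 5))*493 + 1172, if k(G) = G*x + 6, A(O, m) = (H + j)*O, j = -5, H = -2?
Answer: 4130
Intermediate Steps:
A(O, m) = -7*O (A(O, m) = (-2 - 5)*O = -7*O)
k(G) = 6 + G (k(G) = G*1 + 6 = G + 6 = 6 + G)
k(A(0, 5))*493 + 1172 = (6 - 7*0)*493 + 1172 = (6 + 0)*493 + 1172 = 6*493 + 1172 = 2958 + 1172 = 4130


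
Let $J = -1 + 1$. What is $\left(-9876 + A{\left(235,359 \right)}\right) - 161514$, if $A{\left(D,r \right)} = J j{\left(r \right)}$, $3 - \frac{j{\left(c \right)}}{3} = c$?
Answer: $-171390$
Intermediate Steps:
$j{\left(c \right)} = 9 - 3 c$
$J = 0$
$A{\left(D,r \right)} = 0$ ($A{\left(D,r \right)} = 0 \left(9 - 3 r\right) = 0$)
$\left(-9876 + A{\left(235,359 \right)}\right) - 161514 = \left(-9876 + 0\right) - 161514 = -9876 - 161514 = -171390$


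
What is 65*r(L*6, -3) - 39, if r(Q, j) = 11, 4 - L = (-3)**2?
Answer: 676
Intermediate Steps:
L = -5 (L = 4 - 1*(-3)**2 = 4 - 1*9 = 4 - 9 = -5)
65*r(L*6, -3) - 39 = 65*11 - 39 = 715 - 39 = 676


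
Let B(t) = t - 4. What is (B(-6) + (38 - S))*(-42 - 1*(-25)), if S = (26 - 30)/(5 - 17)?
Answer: -1411/3 ≈ -470.33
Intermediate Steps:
S = ⅓ (S = -4/(-12) = -4*(-1/12) = ⅓ ≈ 0.33333)
B(t) = -4 + t
(B(-6) + (38 - S))*(-42 - 1*(-25)) = ((-4 - 6) + (38 - 1*⅓))*(-42 - 1*(-25)) = (-10 + (38 - ⅓))*(-42 + 25) = (-10 + 113/3)*(-17) = (83/3)*(-17) = -1411/3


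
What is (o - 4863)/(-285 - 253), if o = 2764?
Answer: 2099/538 ≈ 3.9015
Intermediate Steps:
(o - 4863)/(-285 - 253) = (2764 - 4863)/(-285 - 253) = -2099/(-538) = -2099*(-1/538) = 2099/538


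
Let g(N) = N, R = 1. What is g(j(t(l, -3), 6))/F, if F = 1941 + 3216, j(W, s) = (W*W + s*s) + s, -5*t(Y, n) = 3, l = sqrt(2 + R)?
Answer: 353/42975 ≈ 0.0082141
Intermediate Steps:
l = sqrt(3) (l = sqrt(2 + 1) = sqrt(3) ≈ 1.7320)
t(Y, n) = -3/5 (t(Y, n) = -1/5*3 = -3/5)
j(W, s) = s + W**2 + s**2 (j(W, s) = (W**2 + s**2) + s = s + W**2 + s**2)
F = 5157
g(j(t(l, -3), 6))/F = (6 + (-3/5)**2 + 6**2)/5157 = (6 + 9/25 + 36)*(1/5157) = (1059/25)*(1/5157) = 353/42975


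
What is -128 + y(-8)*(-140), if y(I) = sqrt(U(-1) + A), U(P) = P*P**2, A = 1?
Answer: -128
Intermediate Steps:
U(P) = P**3
y(I) = 0 (y(I) = sqrt((-1)**3 + 1) = sqrt(-1 + 1) = sqrt(0) = 0)
-128 + y(-8)*(-140) = -128 + 0*(-140) = -128 + 0 = -128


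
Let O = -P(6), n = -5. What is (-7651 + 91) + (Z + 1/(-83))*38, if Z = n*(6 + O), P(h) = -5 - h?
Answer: -895608/83 ≈ -10790.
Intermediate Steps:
O = 11 (O = -(-5 - 1*6) = -(-5 - 6) = -1*(-11) = 11)
Z = -85 (Z = -5*(6 + 11) = -5*17 = -85)
(-7651 + 91) + (Z + 1/(-83))*38 = (-7651 + 91) + (-85 + 1/(-83))*38 = -7560 + (-85 - 1/83)*38 = -7560 - 7056/83*38 = -7560 - 268128/83 = -895608/83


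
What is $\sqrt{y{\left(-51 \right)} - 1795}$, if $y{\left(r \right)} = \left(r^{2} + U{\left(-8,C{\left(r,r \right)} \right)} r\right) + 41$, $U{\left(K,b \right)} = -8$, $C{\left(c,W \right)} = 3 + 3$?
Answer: $\sqrt{1255} \approx 35.426$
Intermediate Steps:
$C{\left(c,W \right)} = 6$
$y{\left(r \right)} = 41 + r^{2} - 8 r$ ($y{\left(r \right)} = \left(r^{2} - 8 r\right) + 41 = 41 + r^{2} - 8 r$)
$\sqrt{y{\left(-51 \right)} - 1795} = \sqrt{\left(41 + \left(-51\right)^{2} - -408\right) - 1795} = \sqrt{\left(41 + 2601 + 408\right) - 1795} = \sqrt{3050 - 1795} = \sqrt{1255}$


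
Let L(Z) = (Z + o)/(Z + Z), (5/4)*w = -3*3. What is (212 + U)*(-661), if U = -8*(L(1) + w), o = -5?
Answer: -943908/5 ≈ -1.8878e+5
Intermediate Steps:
w = -36/5 (w = 4*(-3*3)/5 = (⅘)*(-9) = -36/5 ≈ -7.2000)
L(Z) = (-5 + Z)/(2*Z) (L(Z) = (Z - 5)/(Z + Z) = (-5 + Z)/((2*Z)) = (-5 + Z)*(1/(2*Z)) = (-5 + Z)/(2*Z))
U = 368/5 (U = -8*((½)*(-5 + 1)/1 - 36/5) = -8*((½)*1*(-4) - 36/5) = -8*(-2 - 36/5) = -8*(-46/5) = 368/5 ≈ 73.600)
(212 + U)*(-661) = (212 + 368/5)*(-661) = (1428/5)*(-661) = -943908/5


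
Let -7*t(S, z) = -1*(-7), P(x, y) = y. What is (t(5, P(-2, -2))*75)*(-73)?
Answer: 5475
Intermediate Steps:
t(S, z) = -1 (t(S, z) = -(-1)*(-7)/7 = -⅐*7 = -1)
(t(5, P(-2, -2))*75)*(-73) = -1*75*(-73) = -75*(-73) = 5475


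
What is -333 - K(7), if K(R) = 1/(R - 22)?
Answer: -4994/15 ≈ -332.93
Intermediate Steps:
K(R) = 1/(-22 + R)
-333 - K(7) = -333 - 1/(-22 + 7) = -333 - 1/(-15) = -333 - 1*(-1/15) = -333 + 1/15 = -4994/15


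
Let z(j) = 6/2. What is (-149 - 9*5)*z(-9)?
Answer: -582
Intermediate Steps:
z(j) = 3 (z(j) = 6*(½) = 3)
(-149 - 9*5)*z(-9) = (-149 - 9*5)*3 = (-149 - 45)*3 = -194*3 = -582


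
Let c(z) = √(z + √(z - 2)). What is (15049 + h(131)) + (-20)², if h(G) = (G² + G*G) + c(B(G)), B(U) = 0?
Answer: 49771 + 2^(¼)*√I ≈ 49772.0 + 0.8409*I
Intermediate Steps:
c(z) = √(z + √(-2 + z))
h(G) = 2*G² + 2^(¼)*√I (h(G) = (G² + G*G) + √(0 + √(-2 + 0)) = (G² + G²) + √(0 + √(-2)) = 2*G² + √(0 + I*√2) = 2*G² + √(I*√2) = 2*G² + 2^(¼)*√I)
(15049 + h(131)) + (-20)² = (15049 + (2*131² + 2^(¼)*√I)) + (-20)² = (15049 + (2*17161 + 2^(¼)*√I)) + 400 = (15049 + (34322 + 2^(¼)*√I)) + 400 = (49371 + 2^(¼)*√I) + 400 = 49771 + 2^(¼)*√I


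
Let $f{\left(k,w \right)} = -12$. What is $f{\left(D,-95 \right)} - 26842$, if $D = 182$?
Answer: $-26854$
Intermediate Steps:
$f{\left(D,-95 \right)} - 26842 = -12 - 26842 = -26854$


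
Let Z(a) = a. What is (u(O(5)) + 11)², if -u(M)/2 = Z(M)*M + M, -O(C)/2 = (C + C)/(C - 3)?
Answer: 28561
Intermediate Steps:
O(C) = -4*C/(-3 + C) (O(C) = -2*(C + C)/(C - 3) = -2*2*C/(-3 + C) = -4*C/(-3 + C))
u(M) = -2*M - 2*M² (u(M) = -2*(M*M + M) = -2*(M² + M) = -2*(M + M²) = -2*M - 2*M²)
(u(O(5)) + 11)² = (-2*(-4*5/(-3 + 5))*(1 - 4*5/(-3 + 5)) + 11)² = (-2*(-4*5/2)*(1 - 4*5/2) + 11)² = (-2*(-4*5*½)*(1 - 4*5*½) + 11)² = (-2*(-10)*(1 - 10) + 11)² = (-2*(-10)*(-9) + 11)² = (-180 + 11)² = (-169)² = 28561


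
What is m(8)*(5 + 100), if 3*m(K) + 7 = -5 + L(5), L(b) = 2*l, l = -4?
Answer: -700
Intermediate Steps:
L(b) = -8 (L(b) = 2*(-4) = -8)
m(K) = -20/3 (m(K) = -7/3 + (-5 - 8)/3 = -7/3 + (⅓)*(-13) = -7/3 - 13/3 = -20/3)
m(8)*(5 + 100) = -20*(5 + 100)/3 = -20/3*105 = -700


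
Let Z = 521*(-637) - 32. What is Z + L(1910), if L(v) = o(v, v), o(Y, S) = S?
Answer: -329999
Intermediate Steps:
Z = -331909 (Z = -331877 - 32 = -331909)
L(v) = v
Z + L(1910) = -331909 + 1910 = -329999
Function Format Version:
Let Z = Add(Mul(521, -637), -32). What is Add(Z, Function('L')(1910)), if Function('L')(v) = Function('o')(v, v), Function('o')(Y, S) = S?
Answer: -329999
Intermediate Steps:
Z = -331909 (Z = Add(-331877, -32) = -331909)
Function('L')(v) = v
Add(Z, Function('L')(1910)) = Add(-331909, 1910) = -329999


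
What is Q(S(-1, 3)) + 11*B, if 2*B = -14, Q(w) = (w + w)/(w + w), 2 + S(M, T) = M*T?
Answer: -76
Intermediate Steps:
S(M, T) = -2 + M*T
Q(w) = 1 (Q(w) = (2*w)/((2*w)) = (2*w)*(1/(2*w)) = 1)
B = -7 (B = (½)*(-14) = -7)
Q(S(-1, 3)) + 11*B = 1 + 11*(-7) = 1 - 77 = -76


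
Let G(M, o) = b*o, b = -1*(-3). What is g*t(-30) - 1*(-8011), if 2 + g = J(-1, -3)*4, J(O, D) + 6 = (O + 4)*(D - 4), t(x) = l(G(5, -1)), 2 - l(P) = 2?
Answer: 8011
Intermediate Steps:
b = 3
G(M, o) = 3*o
l(P) = 0 (l(P) = 2 - 1*2 = 2 - 2 = 0)
t(x) = 0
J(O, D) = -6 + (-4 + D)*(4 + O) (J(O, D) = -6 + (O + 4)*(D - 4) = -6 + (4 + O)*(-4 + D) = -6 + (-4 + D)*(4 + O))
g = -110 (g = -2 + (-22 - 4*(-1) + 4*(-3) - 3*(-1))*4 = -2 + (-22 + 4 - 12 + 3)*4 = -2 - 27*4 = -2 - 108 = -110)
g*t(-30) - 1*(-8011) = -110*0 - 1*(-8011) = 0 + 8011 = 8011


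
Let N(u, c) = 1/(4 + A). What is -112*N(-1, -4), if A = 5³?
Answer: -112/129 ≈ -0.86822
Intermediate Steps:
A = 125
N(u, c) = 1/129 (N(u, c) = 1/(4 + 125) = 1/129)
-112*N(-1, -4) = -112*1/129 = -112/129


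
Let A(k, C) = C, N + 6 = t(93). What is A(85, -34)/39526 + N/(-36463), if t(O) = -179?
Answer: 3036284/720618269 ≈ 0.0042134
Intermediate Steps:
N = -185 (N = -6 - 179 = -185)
A(85, -34)/39526 + N/(-36463) = -34/39526 - 185/(-36463) = -34*1/39526 - 185*(-1/36463) = -17/19763 + 185/36463 = 3036284/720618269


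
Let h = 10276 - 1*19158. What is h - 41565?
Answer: -50447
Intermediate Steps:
h = -8882 (h = 10276 - 19158 = -8882)
h - 41565 = -8882 - 41565 = -50447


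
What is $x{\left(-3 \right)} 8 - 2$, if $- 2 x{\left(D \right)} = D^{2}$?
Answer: $-38$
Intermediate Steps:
$x{\left(D \right)} = - \frac{D^{2}}{2}$
$x{\left(-3 \right)} 8 - 2 = - \frac{\left(-3\right)^{2}}{2} \cdot 8 - 2 = \left(- \frac{1}{2}\right) 9 \cdot 8 - 2 = \left(- \frac{9}{2}\right) 8 - 2 = -36 - 2 = -38$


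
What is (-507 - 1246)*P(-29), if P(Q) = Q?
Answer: 50837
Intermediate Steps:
(-507 - 1246)*P(-29) = (-507 - 1246)*(-29) = -1753*(-29) = 50837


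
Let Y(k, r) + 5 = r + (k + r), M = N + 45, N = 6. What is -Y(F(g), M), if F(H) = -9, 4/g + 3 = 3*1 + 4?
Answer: -88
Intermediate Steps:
g = 1 (g = 4/(-3 + (3*1 + 4)) = 4/(-3 + (3 + 4)) = 4/(-3 + 7) = 4/4 = 4*(¼) = 1)
M = 51 (M = 6 + 45 = 51)
Y(k, r) = -5 + k + 2*r (Y(k, r) = -5 + (r + (k + r)) = -5 + (k + 2*r) = -5 + k + 2*r)
-Y(F(g), M) = -(-5 - 9 + 2*51) = -(-5 - 9 + 102) = -1*88 = -88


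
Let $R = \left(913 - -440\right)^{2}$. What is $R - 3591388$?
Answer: $-1760779$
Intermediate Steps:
$R = 1830609$ ($R = \left(913 + 440\right)^{2} = 1353^{2} = 1830609$)
$R - 3591388 = 1830609 - 3591388 = -1760779$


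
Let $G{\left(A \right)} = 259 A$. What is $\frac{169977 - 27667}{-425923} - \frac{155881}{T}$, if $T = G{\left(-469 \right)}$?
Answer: $\frac{69853151}{73595011} \approx 0.94916$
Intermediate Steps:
$T = -121471$ ($T = 259 \left(-469\right) = -121471$)
$\frac{169977 - 27667}{-425923} - \frac{155881}{T} = \frac{169977 - 27667}{-425923} - \frac{155881}{-121471} = \left(169977 - 27667\right) \left(- \frac{1}{425923}\right) - - \frac{4213}{3283} = 142310 \left(- \frac{1}{425923}\right) + \frac{4213}{3283} = - \frac{7490}{22417} + \frac{4213}{3283} = \frac{69853151}{73595011}$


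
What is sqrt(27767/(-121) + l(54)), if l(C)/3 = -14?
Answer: I*sqrt(32849)/11 ≈ 16.477*I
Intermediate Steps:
l(C) = -42 (l(C) = 3*(-14) = -42)
sqrt(27767/(-121) + l(54)) = sqrt(27767/(-121) - 42) = sqrt(27767*(-1/121) - 42) = sqrt(-27767/121 - 42) = sqrt(-32849/121) = I*sqrt(32849)/11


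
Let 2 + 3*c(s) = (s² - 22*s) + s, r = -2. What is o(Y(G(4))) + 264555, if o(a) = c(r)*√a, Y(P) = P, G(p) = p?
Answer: 793753/3 ≈ 2.6458e+5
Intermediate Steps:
c(s) = -⅔ - 7*s + s²/3 (c(s) = -⅔ + ((s² - 22*s) + s)/3 = -⅔ + (s² - 21*s)/3 = -⅔ + (-7*s + s²/3) = -⅔ - 7*s + s²/3)
o(a) = 44*√a/3 (o(a) = (-⅔ - 7*(-2) + (⅓)*(-2)²)*√a = (-⅔ + 14 + (⅓)*4)*√a = (-⅔ + 14 + 4/3)*√a = 44*√a/3)
o(Y(G(4))) + 264555 = 44*√4/3 + 264555 = (44/3)*2 + 264555 = 88/3 + 264555 = 793753/3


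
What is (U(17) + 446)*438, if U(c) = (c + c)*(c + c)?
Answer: 701676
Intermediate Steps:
U(c) = 4*c² (U(c) = (2*c)*(2*c) = 4*c²)
(U(17) + 446)*438 = (4*17² + 446)*438 = (4*289 + 446)*438 = (1156 + 446)*438 = 1602*438 = 701676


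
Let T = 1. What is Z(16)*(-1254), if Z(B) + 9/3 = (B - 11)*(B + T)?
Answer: -102828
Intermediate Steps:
Z(B) = -3 + (1 + B)*(-11 + B) (Z(B) = -3 + (B - 11)*(B + 1) = -3 + (-11 + B)*(1 + B) = -3 + (1 + B)*(-11 + B))
Z(16)*(-1254) = (-14 + 16**2 - 10*16)*(-1254) = (-14 + 256 - 160)*(-1254) = 82*(-1254) = -102828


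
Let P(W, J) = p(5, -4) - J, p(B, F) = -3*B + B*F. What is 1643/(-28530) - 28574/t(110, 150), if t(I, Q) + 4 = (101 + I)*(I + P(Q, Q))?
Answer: 789209173/451601370 ≈ 1.7476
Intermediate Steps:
P(W, J) = -35 - J (P(W, J) = 5*(-3 - 4) - J = 5*(-7) - J = -35 - J)
t(I, Q) = -4 + (101 + I)*(-35 + I - Q) (t(I, Q) = -4 + (101 + I)*(I + (-35 - Q)) = -4 + (101 + I)*(-35 + I - Q))
1643/(-28530) - 28574/t(110, 150) = 1643/(-28530) - 28574/(-3539 + 110² - 101*150 + 66*110 - 1*110*150) = 1643*(-1/28530) - 28574/(-3539 + 12100 - 15150 + 7260 - 16500) = -1643/28530 - 28574/(-15829) = -1643/28530 - 28574*(-1/15829) = -1643/28530 + 28574/15829 = 789209173/451601370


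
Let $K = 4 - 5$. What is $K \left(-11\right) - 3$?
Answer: $8$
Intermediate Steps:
$K = -1$
$K \left(-11\right) - 3 = \left(-1\right) \left(-11\right) - 3 = 11 - 3 = 8$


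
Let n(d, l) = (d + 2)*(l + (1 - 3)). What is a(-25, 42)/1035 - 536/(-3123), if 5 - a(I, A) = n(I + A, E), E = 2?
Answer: 4225/23943 ≈ 0.17646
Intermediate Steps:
n(d, l) = (-2 + l)*(2 + d) (n(d, l) = (2 + d)*(l - 2) = (2 + d)*(-2 + l) = (-2 + l)*(2 + d))
a(I, A) = 5 (a(I, A) = 5 - (-4 - 2*(I + A) + 2*2 + (I + A)*2) = 5 - (-4 - 2*(A + I) + 4 + (A + I)*2) = 5 - (-4 + (-2*A - 2*I) + 4 + (2*A + 2*I)) = 5 - 1*0 = 5 + 0 = 5)
a(-25, 42)/1035 - 536/(-3123) = 5/1035 - 536/(-3123) = 5*(1/1035) - 536*(-1/3123) = 1/207 + 536/3123 = 4225/23943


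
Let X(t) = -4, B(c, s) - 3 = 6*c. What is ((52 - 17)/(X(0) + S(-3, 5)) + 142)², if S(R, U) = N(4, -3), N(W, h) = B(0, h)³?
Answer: 10896601/529 ≈ 20599.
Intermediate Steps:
B(c, s) = 3 + 6*c
N(W, h) = 27 (N(W, h) = (3 + 6*0)³ = (3 + 0)³ = 3³ = 27)
S(R, U) = 27
((52 - 17)/(X(0) + S(-3, 5)) + 142)² = ((52 - 17)/(-4 + 27) + 142)² = (35/23 + 142)² = (3301/23)² = 10896601/529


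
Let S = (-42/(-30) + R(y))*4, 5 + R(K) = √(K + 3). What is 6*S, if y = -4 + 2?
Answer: -312/5 ≈ -62.400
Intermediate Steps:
y = -2
R(K) = -5 + √(3 + K) (R(K) = -5 + √(K + 3) = -5 + √(3 + K))
S = -52/5 (S = (-42/(-30) + (-5 + √(3 - 2)))*4 = (-42*(-1/30) + (-5 + √1))*4 = (7/5 + (-5 + 1))*4 = (7/5 - 4)*4 = -13/5*4 = -52/5 ≈ -10.400)
6*S = 6*(-52/5) = -312/5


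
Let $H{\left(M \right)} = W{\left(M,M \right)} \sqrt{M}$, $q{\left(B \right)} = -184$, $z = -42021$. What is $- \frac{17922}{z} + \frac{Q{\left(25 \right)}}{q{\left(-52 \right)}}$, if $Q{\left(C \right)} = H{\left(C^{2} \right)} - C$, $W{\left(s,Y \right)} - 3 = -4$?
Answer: $\frac{1349}{1932} \approx 0.69824$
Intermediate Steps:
$W{\left(s,Y \right)} = -1$ ($W{\left(s,Y \right)} = 3 - 4 = -1$)
$H{\left(M \right)} = - \sqrt{M}$
$Q{\left(C \right)} = - C - \sqrt{C^{2}}$ ($Q{\left(C \right)} = - \sqrt{C^{2}} - C = - C - \sqrt{C^{2}}$)
$- \frac{17922}{z} + \frac{Q{\left(25 \right)}}{q{\left(-52 \right)}} = - \frac{17922}{-42021} + \frac{\left(-1\right) 25 - \sqrt{25^{2}}}{-184} = \left(-17922\right) \left(- \frac{1}{42021}\right) + \left(-25 - \sqrt{625}\right) \left(- \frac{1}{184}\right) = \frac{206}{483} + \left(-25 - 25\right) \left(- \frac{1}{184}\right) = \frac{206}{483} - - \frac{25}{92} = \frac{206}{483} + \frac{25}{92} = \frac{1349}{1932}$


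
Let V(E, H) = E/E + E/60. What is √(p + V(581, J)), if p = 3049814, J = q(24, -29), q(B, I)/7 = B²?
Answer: √2744842215/30 ≈ 1746.4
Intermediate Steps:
q(B, I) = 7*B²
J = 4032 (J = 7*24² = 7*576 = 4032)
V(E, H) = 1 + E/60 (V(E, H) = 1 + E*(1/60) = 1 + E/60)
√(p + V(581, J)) = √(3049814 + (1 + (1/60)*581)) = √(3049814 + (1 + 581/60)) = √(3049814 + 641/60) = √(182989481/60) = √2744842215/30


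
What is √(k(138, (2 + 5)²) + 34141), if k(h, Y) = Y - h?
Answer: 2*√8513 ≈ 184.53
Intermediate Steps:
√(k(138, (2 + 5)²) + 34141) = √(((2 + 5)² - 1*138) + 34141) = √((7² - 138) + 34141) = √((49 - 138) + 34141) = √(-89 + 34141) = √34052 = 2*√8513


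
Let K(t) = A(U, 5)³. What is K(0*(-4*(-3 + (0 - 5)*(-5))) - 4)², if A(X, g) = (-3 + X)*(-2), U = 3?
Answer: 0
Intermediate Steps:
A(X, g) = 6 - 2*X
K(t) = 0 (K(t) = (6 - 2*3)³ = (6 - 6)³ = 0³ = 0)
K(0*(-4*(-3 + (0 - 5)*(-5))) - 4)² = 0² = 0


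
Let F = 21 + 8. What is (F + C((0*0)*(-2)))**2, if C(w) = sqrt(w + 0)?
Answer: 841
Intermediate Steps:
C(w) = sqrt(w)
F = 29
(F + C((0*0)*(-2)))**2 = (29 + sqrt((0*0)*(-2)))**2 = (29 + sqrt(0*(-2)))**2 = (29 + sqrt(0))**2 = (29 + 0)**2 = 29**2 = 841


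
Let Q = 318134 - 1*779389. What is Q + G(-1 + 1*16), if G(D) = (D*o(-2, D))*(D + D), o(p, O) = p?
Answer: -462155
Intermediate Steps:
Q = -461255 (Q = 318134 - 779389 = -461255)
G(D) = -4*D² (G(D) = (D*(-2))*(D + D) = (-2*D)*(2*D) = -4*D²)
Q + G(-1 + 1*16) = -461255 - 4*(-1 + 1*16)² = -461255 - 4*(-1 + 16)² = -461255 - 4*15² = -461255 - 4*225 = -461255 - 900 = -462155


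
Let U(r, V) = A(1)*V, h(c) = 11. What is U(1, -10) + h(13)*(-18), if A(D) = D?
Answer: -208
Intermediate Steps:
U(r, V) = V (U(r, V) = 1*V = V)
U(1, -10) + h(13)*(-18) = -10 + 11*(-18) = -10 - 198 = -208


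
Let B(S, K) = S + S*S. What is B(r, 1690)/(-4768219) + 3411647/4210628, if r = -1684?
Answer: 4333836066677/20077196431532 ≈ 0.21586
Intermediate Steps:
B(S, K) = S + S²
B(r, 1690)/(-4768219) + 3411647/4210628 = -1684*(1 - 1684)/(-4768219) + 3411647/4210628 = -1684*(-1683)*(-1/4768219) + 3411647*(1/4210628) = 2834172*(-1/4768219) + 3411647/4210628 = -2834172/4768219 + 3411647/4210628 = 4333836066677/20077196431532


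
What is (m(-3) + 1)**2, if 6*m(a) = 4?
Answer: 25/9 ≈ 2.7778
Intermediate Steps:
m(a) = 2/3 (m(a) = (1/6)*4 = 2/3)
(m(-3) + 1)**2 = (2/3 + 1)**2 = (5/3)**2 = 25/9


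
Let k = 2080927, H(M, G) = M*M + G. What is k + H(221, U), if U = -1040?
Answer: 2128728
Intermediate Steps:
H(M, G) = G + M**2 (H(M, G) = M**2 + G = G + M**2)
k + H(221, U) = 2080927 + (-1040 + 221**2) = 2080927 + (-1040 + 48841) = 2080927 + 47801 = 2128728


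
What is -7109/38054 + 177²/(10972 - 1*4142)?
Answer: 285909824/64977205 ≈ 4.4002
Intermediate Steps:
-7109/38054 + 177²/(10972 - 1*4142) = -7109*1/38054 + 31329/(10972 - 4142) = -7109/38054 + 31329/6830 = 285909824/64977205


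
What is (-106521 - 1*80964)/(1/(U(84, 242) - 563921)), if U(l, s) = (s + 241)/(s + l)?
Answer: 34466822996055/326 ≈ 1.0573e+11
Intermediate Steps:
U(l, s) = (241 + s)/(l + s)
(-106521 - 1*80964)/(1/(U(84, 242) - 563921)) = (-106521 - 1*80964)/(1/((241 + 242)/(84 + 242) - 563921)) = (-106521 - 80964)/(1/(483/326 - 563921)) = -187485/(1/((1/326)*483 - 563921)) = -187485/(1/(483/326 - 563921)) = -187485/(1/(-183837763/326)) = -187485/(-326/183837763) = -187485*(-183837763/326) = 34466822996055/326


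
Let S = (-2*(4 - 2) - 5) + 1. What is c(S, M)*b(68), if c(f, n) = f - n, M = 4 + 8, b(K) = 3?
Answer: -60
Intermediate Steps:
M = 12
S = -8 (S = (-2*2 - 5) + 1 = (-4 - 5) + 1 = -9 + 1 = -8)
c(S, M)*b(68) = (-8 - 1*12)*3 = (-8 - 12)*3 = -20*3 = -60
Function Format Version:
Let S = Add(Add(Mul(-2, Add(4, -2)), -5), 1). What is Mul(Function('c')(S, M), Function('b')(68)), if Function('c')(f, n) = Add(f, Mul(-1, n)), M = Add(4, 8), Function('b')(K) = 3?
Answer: -60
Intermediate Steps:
M = 12
S = -8 (S = Add(Add(Mul(-2, 2), -5), 1) = Add(Add(-4, -5), 1) = Add(-9, 1) = -8)
Mul(Function('c')(S, M), Function('b')(68)) = Mul(Add(-8, Mul(-1, 12)), 3) = Mul(Add(-8, -12), 3) = Mul(-20, 3) = -60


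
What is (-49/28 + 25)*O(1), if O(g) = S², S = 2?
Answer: 93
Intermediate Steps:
O(g) = 4 (O(g) = 2² = 4)
(-49/28 + 25)*O(1) = (-49/28 + 25)*4 = (-49*1/28 + 25)*4 = (-7/4 + 25)*4 = (93/4)*4 = 93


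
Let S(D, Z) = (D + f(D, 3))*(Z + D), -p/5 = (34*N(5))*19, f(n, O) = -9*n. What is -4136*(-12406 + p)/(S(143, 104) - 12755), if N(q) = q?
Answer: -118107616/295323 ≈ -399.93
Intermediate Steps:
p = -16150 (p = -5*34*5*19 = -850*19 = -5*3230 = -16150)
S(D, Z) = -8*D*(D + Z) (S(D, Z) = (D - 9*D)*(Z + D) = (-8*D)*(D + Z) = -8*D*(D + Z))
-4136*(-12406 + p)/(S(143, 104) - 12755) = -4136*(-12406 - 16150)/(8*143*(-1*143 - 1*104) - 12755) = -4136*(-28556/(8*143*(-143 - 104) - 12755)) = -4136*(-28556/(8*143*(-247) - 12755)) = -4136*(-28556/(-282568 - 12755)) = -4136/((-295323*(-1/28556))) = -4136/295323/28556 = -4136*28556/295323 = -118107616/295323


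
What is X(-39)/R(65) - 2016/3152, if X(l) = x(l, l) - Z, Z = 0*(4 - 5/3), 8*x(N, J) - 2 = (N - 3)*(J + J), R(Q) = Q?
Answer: 290123/51220 ≈ 5.6643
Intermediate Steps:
x(N, J) = ¼ + J*(-3 + N)/4 (x(N, J) = ¼ + ((N - 3)*(J + J))/8 = ¼ + ((-3 + N)*(2*J))/8 = ¼ + (2*J*(-3 + N))/8 = ¼ + J*(-3 + N)/4)
Z = 0 (Z = 0*(4 - 5*⅓) = 0*(4 - 5/3) = 0*(7/3) = 0)
X(l) = ¼ - 3*l/4 + l²/4 (X(l) = (¼ - 3*l/4 + l*l/4) - 1*0 = (¼ - 3*l/4 + l²/4) + 0 = ¼ - 3*l/4 + l²/4)
X(-39)/R(65) - 2016/3152 = (¼ - ¾*(-39) + (¼)*(-39)²)/65 - 2016/3152 = (¼ + 117/4 + (¼)*1521)*(1/65) - 2016*1/3152 = (¼ + 117/4 + 1521/4)*(1/65) - 126/197 = (1639/4)*(1/65) - 126/197 = 1639/260 - 126/197 = 290123/51220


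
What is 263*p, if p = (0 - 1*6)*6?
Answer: -9468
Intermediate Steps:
p = -36 (p = (0 - 6)*6 = -6*6 = -36)
263*p = 263*(-36) = -9468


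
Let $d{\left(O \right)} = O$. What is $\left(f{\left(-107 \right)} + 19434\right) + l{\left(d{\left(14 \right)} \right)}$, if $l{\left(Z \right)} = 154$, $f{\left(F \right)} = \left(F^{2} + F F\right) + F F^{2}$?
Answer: $-1182557$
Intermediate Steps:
$f{\left(F \right)} = F^{3} + 2 F^{2}$ ($f{\left(F \right)} = \left(F^{2} + F^{2}\right) + F^{3} = 2 F^{2} + F^{3} = F^{3} + 2 F^{2}$)
$\left(f{\left(-107 \right)} + 19434\right) + l{\left(d{\left(14 \right)} \right)} = \left(\left(-107\right)^{2} \left(2 - 107\right) + 19434\right) + 154 = \left(11449 \left(-105\right) + 19434\right) + 154 = \left(-1202145 + 19434\right) + 154 = -1182711 + 154 = -1182557$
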